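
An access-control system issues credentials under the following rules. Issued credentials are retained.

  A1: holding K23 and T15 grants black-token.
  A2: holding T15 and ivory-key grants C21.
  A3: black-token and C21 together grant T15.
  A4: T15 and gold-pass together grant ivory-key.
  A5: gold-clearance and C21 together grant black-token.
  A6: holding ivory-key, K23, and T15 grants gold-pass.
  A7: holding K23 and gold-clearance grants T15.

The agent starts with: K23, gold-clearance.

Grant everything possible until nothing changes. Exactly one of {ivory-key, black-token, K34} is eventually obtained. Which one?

black-token

Holding K23 and gold-clearance grants T15 (A7).
Holding K23 and T15 grants black-token (A1).
No rule produces K34, and it is not given. ivory-key would need T15 and gold-pass (A4), but gold-pass is never granted.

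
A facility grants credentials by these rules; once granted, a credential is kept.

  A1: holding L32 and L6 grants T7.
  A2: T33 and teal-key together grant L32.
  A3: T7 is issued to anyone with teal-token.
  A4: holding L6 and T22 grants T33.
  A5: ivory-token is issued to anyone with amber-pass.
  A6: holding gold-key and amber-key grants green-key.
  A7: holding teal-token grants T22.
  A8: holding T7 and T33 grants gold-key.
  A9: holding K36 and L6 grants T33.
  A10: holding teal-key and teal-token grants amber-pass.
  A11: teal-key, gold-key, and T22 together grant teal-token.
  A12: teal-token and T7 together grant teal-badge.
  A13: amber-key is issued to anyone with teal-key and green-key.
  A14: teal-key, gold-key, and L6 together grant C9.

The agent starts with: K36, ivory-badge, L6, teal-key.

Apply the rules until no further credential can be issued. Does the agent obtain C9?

Yes

Holding K36 and L6 grants T33 (A9).
Holding T33 and teal-key grants L32 (A2).
Holding L32 and L6 grants T7 (A1).
Holding T7 and T33 grants gold-key (A8).
Holding teal-key, gold-key, and L6 grants C9 (A14).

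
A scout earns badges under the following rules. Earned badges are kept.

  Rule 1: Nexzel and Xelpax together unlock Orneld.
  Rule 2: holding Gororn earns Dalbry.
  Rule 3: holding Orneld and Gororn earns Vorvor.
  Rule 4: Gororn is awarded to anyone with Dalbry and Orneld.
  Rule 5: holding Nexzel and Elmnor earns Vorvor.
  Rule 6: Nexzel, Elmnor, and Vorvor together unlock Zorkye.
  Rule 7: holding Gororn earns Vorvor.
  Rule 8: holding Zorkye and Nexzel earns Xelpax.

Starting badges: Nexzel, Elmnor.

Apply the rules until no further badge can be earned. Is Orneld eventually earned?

Yes

With Nexzel and Elmnor, Vorvor is earned (Rule 5).
With Nexzel, Elmnor, and Vorvor, Zorkye is earned (Rule 6).
With Zorkye and Nexzel, Xelpax is earned (Rule 8).
With Nexzel and Xelpax, Orneld is earned (Rule 1).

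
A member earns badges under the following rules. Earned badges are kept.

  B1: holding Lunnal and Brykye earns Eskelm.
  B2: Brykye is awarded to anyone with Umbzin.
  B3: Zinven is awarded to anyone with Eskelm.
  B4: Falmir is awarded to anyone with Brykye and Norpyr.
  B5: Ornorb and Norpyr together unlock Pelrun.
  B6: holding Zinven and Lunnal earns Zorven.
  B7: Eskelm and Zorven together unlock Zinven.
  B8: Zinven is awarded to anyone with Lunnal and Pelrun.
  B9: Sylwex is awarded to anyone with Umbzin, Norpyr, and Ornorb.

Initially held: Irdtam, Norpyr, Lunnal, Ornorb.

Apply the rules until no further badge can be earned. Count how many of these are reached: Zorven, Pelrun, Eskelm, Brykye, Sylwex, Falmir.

2

With Ornorb and Norpyr, Pelrun is earned (B5).
With Lunnal and Pelrun, Zinven is earned (B8).
With Zinven and Lunnal, Zorven is earned (B6).
Zorven: reached.
Pelrun: reached.
Eskelm would need Lunnal and Brykye (B1), but Brykye is never earned.
Brykye would need Umbzin (B2), but Umbzin is never earned.
Sylwex would need Umbzin, Norpyr, and Ornorb (B9), but Umbzin is never earned.
Falmir would need Brykye and Norpyr (B4), but Brykye is never earned.
Reached: Zorven and Pelrun — 2 of the 6.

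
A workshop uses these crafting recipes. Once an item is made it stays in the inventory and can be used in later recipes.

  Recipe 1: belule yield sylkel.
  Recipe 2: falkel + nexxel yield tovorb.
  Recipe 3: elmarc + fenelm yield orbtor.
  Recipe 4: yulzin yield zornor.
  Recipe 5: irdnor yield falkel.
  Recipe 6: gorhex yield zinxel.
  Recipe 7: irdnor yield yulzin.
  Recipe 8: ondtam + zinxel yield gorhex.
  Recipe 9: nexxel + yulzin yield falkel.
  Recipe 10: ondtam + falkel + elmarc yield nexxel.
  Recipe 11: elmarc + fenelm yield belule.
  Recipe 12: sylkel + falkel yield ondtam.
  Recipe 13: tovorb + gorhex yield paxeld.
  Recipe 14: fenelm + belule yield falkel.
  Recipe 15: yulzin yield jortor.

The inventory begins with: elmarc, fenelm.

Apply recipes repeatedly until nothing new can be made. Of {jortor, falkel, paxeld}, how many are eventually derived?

elmarc + fenelm → belule (Recipe 11).
Using Recipe 14, fenelm and belule make falkel.
jortor would need yulzin (Recipe 15), but yulzin is never obtained.
falkel: reached.
paxeld would need tovorb and gorhex (Recipe 13), but gorhex is never obtained.
Reached: falkel — 1 of the 3.

1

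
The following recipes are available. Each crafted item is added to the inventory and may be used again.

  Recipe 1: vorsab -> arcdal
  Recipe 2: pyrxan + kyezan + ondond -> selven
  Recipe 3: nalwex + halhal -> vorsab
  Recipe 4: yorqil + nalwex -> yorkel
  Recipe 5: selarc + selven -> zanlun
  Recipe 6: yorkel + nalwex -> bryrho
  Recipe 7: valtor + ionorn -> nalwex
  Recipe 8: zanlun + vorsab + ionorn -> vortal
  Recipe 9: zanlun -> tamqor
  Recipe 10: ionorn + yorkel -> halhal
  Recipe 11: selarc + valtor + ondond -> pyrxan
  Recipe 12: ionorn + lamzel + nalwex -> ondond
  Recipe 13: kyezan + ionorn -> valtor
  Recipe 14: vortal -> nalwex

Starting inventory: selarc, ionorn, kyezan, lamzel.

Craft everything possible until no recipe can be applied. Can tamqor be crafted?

Yes

kyezan + ionorn -> valtor (Recipe 13).
Using Recipe 7, valtor and ionorn make nalwex.
Using Recipe 12, ionorn, lamzel, and nalwex make ondond.
selarc + valtor + ondond -> pyrxan (Recipe 11).
Using Recipe 2, pyrxan, kyezan, and ondond make selven.
Using Recipe 5, selarc and selven make zanlun.
Using Recipe 9, zanlun makes tamqor.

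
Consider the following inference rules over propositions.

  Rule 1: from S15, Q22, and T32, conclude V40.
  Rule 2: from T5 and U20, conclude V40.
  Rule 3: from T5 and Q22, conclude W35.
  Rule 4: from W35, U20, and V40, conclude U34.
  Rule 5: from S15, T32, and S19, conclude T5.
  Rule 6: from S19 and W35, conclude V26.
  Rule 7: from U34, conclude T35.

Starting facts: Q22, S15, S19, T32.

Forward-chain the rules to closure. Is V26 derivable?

Yes

S15, T32, and S19 hold, so T5 follows (Rule 5).
From T5 and Q22, Rule 3 gives W35.
S19 and W35 hold, so V26 follows (Rule 6).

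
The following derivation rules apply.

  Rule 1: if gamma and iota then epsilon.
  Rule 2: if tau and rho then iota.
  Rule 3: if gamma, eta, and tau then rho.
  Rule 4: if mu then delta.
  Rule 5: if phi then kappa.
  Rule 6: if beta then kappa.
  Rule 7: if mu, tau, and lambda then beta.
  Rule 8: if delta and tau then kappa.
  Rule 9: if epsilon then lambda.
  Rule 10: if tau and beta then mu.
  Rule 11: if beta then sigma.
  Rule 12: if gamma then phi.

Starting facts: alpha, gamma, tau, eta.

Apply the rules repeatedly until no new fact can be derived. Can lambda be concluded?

Yes

From gamma, eta, and tau, Rule 3 gives rho.
tau and rho hold, so iota follows (Rule 2).
gamma and iota hold, so epsilon follows (Rule 1).
From epsilon, Rule 9 gives lambda.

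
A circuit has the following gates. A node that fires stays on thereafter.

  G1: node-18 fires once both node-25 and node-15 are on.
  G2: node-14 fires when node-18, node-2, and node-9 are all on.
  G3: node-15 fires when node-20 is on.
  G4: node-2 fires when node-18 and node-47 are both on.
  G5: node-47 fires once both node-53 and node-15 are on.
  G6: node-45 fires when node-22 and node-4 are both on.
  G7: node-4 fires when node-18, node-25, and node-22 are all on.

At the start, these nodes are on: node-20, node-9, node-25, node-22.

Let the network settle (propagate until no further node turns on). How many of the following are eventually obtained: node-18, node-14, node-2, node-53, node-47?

node-20 is on, so node-15 fires (G3).
G1: node-25 and node-15 on → node-18 on.
node-18: reached.
node-14 would need node-18, node-2, and node-9 (G2), but node-2 never turns on.
node-2 would need node-18 and node-47 (G4), but node-47 never turns on.
No rule produces node-53, and it is not given.
node-47 would need node-53 and node-15 (G5), but node-53 never turns on.
Reached: node-18 — 1 of the 5.

1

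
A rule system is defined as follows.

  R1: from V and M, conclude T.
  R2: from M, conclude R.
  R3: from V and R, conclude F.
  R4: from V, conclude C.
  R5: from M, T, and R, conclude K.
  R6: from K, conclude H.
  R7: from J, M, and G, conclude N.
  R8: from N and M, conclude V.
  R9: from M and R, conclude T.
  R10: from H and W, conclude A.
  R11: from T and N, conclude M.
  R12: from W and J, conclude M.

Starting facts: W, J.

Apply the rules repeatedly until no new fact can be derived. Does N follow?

N would need J, M, and G (R7), but G is never established.

No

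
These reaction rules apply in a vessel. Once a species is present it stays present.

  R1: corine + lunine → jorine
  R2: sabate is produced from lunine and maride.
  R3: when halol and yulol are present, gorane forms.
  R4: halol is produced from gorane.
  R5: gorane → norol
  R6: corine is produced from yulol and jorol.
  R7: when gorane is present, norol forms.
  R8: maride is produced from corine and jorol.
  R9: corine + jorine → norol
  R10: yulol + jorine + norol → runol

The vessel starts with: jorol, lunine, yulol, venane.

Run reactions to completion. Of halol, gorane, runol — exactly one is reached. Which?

yulol and jorol present → corine forms (R6).
corine and lunine present → jorine forms (R1).
corine and jorine present → norol forms (R9).
yulol, jorine, and norol present → runol forms (R10).
halol would need gorane (R4), but gorane never forms. gorane would need halol and yulol (R3), but halol never forms.

runol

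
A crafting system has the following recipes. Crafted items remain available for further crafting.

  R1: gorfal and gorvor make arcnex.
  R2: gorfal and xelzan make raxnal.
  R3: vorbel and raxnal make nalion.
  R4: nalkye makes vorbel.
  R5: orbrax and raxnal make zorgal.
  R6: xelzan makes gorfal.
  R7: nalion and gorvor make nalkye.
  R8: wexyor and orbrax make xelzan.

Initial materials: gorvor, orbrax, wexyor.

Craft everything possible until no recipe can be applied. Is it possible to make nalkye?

nalkye would need nalion and gorvor (R7), but nalion is never obtained.

No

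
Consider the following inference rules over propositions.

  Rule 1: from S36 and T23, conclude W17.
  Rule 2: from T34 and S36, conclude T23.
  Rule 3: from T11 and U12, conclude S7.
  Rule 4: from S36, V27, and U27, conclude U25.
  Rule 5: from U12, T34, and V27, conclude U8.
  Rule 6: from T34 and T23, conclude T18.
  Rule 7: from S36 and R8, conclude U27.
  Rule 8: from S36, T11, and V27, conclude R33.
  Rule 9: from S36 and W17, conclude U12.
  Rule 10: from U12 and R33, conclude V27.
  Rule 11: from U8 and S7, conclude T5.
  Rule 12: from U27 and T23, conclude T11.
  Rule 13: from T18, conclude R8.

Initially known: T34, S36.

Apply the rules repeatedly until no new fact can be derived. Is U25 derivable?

No

U25 would need S36, V27, and U27 (Rule 4), but V27 is never established.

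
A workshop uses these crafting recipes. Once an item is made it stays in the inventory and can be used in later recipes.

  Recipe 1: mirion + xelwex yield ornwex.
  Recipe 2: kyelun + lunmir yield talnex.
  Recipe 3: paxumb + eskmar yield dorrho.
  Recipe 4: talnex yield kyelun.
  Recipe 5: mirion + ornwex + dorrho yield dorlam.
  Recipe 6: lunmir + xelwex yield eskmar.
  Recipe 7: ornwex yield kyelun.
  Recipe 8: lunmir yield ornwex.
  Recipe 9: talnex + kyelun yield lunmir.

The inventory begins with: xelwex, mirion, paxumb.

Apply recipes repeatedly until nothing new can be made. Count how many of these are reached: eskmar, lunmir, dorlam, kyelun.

Using Recipe 1, mirion and xelwex make ornwex.
ornwex → kyelun (Recipe 7).
eskmar would need lunmir and xelwex (Recipe 6), but lunmir is never obtained.
lunmir would need talnex and kyelun (Recipe 9), but talnex is never obtained.
dorlam would need mirion, ornwex, and dorrho (Recipe 5), but dorrho is never obtained.
kyelun: reached.
Reached: kyelun — 1 of the 4.

1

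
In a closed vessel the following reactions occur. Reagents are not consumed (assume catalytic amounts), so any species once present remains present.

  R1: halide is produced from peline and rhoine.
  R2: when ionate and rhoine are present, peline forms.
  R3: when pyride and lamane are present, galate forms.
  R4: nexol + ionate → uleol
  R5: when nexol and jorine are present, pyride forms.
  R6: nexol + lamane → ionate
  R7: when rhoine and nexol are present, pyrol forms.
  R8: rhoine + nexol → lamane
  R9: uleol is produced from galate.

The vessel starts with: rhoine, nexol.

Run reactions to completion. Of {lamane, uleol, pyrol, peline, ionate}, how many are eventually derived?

5

rhoine and nexol present → lamane forms (R8).
rhoine and nexol present → pyrol forms (R7).
nexol and lamane present → ionate forms (R6).
ionate and rhoine present → peline forms (R2).
nexol and ionate present → uleol forms (R4).
lamane: reached.
uleol: reached.
pyrol: reached.
peline: reached.
ionate: reached.
All 5 are reached.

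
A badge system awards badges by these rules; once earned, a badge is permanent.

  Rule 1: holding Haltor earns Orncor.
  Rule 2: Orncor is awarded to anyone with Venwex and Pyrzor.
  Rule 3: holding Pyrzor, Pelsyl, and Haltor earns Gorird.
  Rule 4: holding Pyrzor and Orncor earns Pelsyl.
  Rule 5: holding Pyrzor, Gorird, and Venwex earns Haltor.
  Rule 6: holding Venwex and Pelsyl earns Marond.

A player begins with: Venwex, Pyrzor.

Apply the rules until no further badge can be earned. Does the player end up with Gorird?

No

Gorird would need Pyrzor, Pelsyl, and Haltor (Rule 3), but Haltor is never earned.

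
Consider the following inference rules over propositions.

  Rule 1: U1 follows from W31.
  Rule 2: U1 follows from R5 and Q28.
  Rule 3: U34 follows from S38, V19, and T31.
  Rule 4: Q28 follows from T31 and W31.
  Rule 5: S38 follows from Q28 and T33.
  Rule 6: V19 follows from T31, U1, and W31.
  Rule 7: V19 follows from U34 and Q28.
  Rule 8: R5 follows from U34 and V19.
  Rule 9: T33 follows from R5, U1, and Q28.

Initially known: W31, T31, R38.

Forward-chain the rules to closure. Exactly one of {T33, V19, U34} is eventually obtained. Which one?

V19

W31 holds, so U1 follows (Rule 1).
From T31, U1, and W31, Rule 6 gives V19.
U34 would need S38, V19, and T31 (Rule 3), but S38 is never established. T33 would need R5, U1, and Q28 (Rule 9), but R5 is never established.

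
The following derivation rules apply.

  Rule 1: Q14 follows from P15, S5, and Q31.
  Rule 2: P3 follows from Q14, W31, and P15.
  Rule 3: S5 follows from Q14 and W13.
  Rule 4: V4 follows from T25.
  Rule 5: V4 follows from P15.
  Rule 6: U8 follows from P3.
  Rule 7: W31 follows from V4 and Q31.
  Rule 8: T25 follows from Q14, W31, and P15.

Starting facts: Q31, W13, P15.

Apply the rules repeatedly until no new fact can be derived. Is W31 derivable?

Yes

From P15, Rule 5 gives V4.
From V4 and Q31, Rule 7 gives W31.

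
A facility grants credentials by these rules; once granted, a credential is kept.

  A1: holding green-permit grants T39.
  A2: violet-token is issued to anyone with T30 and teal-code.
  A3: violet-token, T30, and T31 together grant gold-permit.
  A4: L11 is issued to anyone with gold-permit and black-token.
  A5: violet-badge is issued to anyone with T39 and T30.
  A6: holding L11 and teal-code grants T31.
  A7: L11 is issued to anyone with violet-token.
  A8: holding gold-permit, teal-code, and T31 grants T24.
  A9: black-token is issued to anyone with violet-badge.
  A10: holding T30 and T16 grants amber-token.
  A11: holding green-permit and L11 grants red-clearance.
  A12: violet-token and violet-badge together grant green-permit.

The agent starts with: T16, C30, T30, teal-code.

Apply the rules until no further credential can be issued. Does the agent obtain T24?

Yes

Holding T30 and teal-code grants violet-token (A2).
Holding violet-token grants L11 (A7).
Holding L11 and teal-code grants T31 (A6).
Holding violet-token, T30, and T31 grants gold-permit (A3).
Holding gold-permit, teal-code, and T31 grants T24 (A8).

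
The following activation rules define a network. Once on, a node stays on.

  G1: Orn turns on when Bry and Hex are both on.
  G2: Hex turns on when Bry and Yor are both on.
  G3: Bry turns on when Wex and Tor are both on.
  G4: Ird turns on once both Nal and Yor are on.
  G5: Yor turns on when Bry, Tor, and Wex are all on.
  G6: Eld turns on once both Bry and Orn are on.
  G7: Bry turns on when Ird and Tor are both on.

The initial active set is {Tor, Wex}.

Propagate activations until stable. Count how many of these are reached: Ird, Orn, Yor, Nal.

G3: Wex and Tor on → Bry on.
Bry, Tor, and Wex are on, so Yor turns on (G5).
Bry and Yor are on, so Hex turns on (G2).
G1: Bry and Hex on → Orn on.
Ird would need Nal and Yor (G4), but Nal never turns on.
Orn: reached.
Yor: reached.
No rule produces Nal, and it is not given.
Reached: Orn and Yor — 2 of the 4.

2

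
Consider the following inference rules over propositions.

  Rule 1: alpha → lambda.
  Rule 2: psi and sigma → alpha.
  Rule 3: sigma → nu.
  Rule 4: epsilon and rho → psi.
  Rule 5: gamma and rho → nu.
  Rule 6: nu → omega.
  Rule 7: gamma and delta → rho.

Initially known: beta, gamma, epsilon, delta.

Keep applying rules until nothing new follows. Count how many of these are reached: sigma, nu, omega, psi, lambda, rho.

4

From gamma and delta, Rule 7 gives rho.
gamma and rho hold, so nu follows (Rule 5).
epsilon and rho hold, so psi follows (Rule 4).
nu holds, so omega follows (Rule 6).
No rule produces sigma, and it is not given.
nu: reached.
omega: reached.
psi: reached.
lambda would need alpha (Rule 1), but alpha is never established.
rho: reached.
Reached: nu, omega, psi, and rho — 4 of the 6.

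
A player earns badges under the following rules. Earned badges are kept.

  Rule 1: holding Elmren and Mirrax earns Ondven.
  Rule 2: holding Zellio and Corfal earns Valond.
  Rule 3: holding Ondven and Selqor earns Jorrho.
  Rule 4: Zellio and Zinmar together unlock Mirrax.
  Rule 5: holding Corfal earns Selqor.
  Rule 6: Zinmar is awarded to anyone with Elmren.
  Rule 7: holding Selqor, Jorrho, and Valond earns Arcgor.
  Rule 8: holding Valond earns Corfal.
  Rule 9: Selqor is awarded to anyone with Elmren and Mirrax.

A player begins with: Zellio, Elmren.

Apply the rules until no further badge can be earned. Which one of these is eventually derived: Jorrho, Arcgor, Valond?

With Elmren, Zinmar is earned (Rule 6).
With Zellio and Zinmar, Mirrax is earned (Rule 4).
With Elmren and Mirrax, Ondven is earned (Rule 1).
With Elmren and Mirrax, Selqor is earned (Rule 9).
With Ondven and Selqor, Jorrho is earned (Rule 3).
Arcgor would need Selqor, Jorrho, and Valond (Rule 7), but Valond is never earned. Valond would need Zellio and Corfal (Rule 2), but Corfal is never earned.

Jorrho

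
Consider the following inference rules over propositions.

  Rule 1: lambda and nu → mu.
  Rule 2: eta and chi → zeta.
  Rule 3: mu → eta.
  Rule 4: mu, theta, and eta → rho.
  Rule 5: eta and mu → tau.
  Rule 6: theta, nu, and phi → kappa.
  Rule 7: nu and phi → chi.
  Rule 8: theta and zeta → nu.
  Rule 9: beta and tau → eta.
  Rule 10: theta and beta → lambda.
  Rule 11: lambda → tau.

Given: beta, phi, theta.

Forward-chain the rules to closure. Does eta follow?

From theta and beta, Rule 10 gives lambda.
From lambda, Rule 11 gives tau.
beta and tau hold, so eta follows (Rule 9).

Yes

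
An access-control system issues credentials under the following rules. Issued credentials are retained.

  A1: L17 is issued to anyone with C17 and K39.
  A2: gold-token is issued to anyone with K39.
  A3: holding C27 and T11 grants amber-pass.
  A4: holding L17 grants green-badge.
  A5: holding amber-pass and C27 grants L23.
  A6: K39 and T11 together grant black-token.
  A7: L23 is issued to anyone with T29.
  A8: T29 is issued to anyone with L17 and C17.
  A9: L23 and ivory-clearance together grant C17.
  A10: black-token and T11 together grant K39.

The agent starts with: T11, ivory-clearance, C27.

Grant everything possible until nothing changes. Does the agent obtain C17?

Holding C27 and T11 grants amber-pass (A3).
Holding amber-pass and C27 grants L23 (A5).
Holding L23 and ivory-clearance grants C17 (A9).

Yes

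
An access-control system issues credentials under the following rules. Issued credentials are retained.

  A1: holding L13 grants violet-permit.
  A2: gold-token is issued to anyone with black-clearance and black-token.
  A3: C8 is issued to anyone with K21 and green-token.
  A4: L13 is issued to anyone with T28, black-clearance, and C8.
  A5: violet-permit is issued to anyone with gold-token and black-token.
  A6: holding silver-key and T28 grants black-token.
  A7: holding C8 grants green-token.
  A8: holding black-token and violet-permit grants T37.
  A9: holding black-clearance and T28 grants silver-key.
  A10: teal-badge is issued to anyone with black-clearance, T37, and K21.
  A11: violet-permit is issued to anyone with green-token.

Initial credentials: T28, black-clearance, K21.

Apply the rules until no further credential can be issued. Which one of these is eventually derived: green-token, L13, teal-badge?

teal-badge

Holding black-clearance and T28 grants silver-key (A9).
Holding silver-key and T28 grants black-token (A6).
Holding black-clearance and black-token grants gold-token (A2).
Holding gold-token and black-token grants violet-permit (A5).
Holding black-token and violet-permit grants T37 (A8).
Holding black-clearance, T37, and K21 grants teal-badge (A10).
green-token would need C8 (A7), but C8 is never granted. L13 would need T28, black-clearance, and C8 (A4), but C8 is never granted.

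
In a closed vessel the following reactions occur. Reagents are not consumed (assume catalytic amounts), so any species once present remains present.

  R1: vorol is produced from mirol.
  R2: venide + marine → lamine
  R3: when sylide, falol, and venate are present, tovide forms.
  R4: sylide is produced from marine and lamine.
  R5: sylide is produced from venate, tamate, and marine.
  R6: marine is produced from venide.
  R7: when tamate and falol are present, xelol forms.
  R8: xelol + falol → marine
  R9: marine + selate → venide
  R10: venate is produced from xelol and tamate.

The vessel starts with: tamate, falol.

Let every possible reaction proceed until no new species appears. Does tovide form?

tamate and falol present → xelol forms (R7).
xelol and tamate present → venate forms (R10).
xelol and falol present → marine forms (R8).
venate, tamate, and marine present → sylide forms (R5).
sylide, falol, and venate present → tovide forms (R3).

Yes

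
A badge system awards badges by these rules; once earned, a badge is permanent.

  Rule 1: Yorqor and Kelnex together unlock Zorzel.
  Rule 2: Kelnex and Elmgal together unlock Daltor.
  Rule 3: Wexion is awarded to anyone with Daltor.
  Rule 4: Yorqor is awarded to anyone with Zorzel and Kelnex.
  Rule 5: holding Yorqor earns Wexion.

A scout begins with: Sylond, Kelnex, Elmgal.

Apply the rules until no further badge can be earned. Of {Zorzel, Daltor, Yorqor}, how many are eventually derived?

1

With Kelnex and Elmgal, Daltor is earned (Rule 2).
Zorzel would need Yorqor and Kelnex (Rule 1), but Yorqor is never earned.
Daltor: reached.
Yorqor would need Zorzel and Kelnex (Rule 4), but Zorzel is never earned.
Reached: Daltor — 1 of the 3.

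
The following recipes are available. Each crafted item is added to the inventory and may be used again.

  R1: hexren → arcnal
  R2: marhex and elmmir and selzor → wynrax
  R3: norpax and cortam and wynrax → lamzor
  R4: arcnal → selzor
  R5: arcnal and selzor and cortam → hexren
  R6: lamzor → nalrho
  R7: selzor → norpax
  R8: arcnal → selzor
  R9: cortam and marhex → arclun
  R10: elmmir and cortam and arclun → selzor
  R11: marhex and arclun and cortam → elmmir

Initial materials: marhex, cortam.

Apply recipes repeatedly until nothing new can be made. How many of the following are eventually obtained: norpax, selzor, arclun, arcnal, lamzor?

Using R9, cortam and marhex make arclun.
Using R11, marhex, arclun, and cortam make elmmir.
elmmir and cortam and arclun → selzor (R10).
marhex and elmmir and selzor → wynrax (R2).
Using R7, selzor makes norpax.
norpax and cortam and wynrax → lamzor (R3).
norpax: reached.
selzor: reached.
arclun: reached.
arcnal would need hexren (R1), but hexren is never obtained.
lamzor: reached.
Reached: norpax, selzor, arclun, and lamzor — 4 of the 5.

4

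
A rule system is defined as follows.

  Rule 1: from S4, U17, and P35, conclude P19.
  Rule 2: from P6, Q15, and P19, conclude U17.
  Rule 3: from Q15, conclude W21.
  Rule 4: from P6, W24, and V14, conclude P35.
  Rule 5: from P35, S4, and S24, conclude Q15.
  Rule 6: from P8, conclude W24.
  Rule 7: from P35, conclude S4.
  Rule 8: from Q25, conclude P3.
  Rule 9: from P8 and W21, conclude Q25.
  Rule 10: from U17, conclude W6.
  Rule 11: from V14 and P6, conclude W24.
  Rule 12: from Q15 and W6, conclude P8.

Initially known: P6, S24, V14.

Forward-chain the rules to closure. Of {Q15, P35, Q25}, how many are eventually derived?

2

V14 and P6 hold, so W24 follows (Rule 11).
From P6, W24, and V14, Rule 4 gives P35.
From P35, Rule 7 gives S4.
P35, S4, and S24 hold, so Q15 follows (Rule 5).
Q15: reached.
P35: reached.
Q25 would need P8 and W21 (Rule 9), but P8 is never established.
Reached: Q15 and P35 — 2 of the 3.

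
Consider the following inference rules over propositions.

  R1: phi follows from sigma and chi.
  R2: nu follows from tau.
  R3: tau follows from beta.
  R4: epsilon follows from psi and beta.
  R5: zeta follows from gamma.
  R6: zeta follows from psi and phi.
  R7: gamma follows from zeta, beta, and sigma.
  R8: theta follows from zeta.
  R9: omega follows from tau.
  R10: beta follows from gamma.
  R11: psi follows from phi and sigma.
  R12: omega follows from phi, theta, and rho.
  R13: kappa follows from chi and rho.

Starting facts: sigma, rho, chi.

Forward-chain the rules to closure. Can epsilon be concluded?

No

epsilon would need psi and beta (R4), but beta is never established.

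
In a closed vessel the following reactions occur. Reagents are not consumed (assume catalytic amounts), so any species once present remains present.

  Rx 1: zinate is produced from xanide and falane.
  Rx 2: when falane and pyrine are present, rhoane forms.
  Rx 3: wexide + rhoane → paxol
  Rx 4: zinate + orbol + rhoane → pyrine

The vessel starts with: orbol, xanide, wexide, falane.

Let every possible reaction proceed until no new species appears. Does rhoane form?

rhoane would need falane and pyrine (Rx 2), but pyrine never forms.

No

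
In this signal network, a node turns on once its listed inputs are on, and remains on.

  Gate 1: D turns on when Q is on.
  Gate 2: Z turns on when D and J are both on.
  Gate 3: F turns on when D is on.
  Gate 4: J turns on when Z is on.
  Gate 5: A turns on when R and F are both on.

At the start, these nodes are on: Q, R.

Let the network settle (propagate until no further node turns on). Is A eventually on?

Q is on, so D turns on (Gate 1).
D is on, so F turns on (Gate 3).
Gate 5: R and F on → A on.

Yes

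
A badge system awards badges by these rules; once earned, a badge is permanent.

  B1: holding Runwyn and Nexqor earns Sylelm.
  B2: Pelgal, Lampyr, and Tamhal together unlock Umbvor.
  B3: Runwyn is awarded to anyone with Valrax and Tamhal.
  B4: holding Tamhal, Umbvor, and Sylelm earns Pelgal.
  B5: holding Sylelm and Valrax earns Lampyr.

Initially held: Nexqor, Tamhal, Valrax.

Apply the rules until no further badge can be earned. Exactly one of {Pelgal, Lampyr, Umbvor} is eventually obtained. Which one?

With Valrax and Tamhal, Runwyn is earned (B3).
With Runwyn and Nexqor, Sylelm is earned (B1).
With Sylelm and Valrax, Lampyr is earned (B5).
Umbvor would need Pelgal, Lampyr, and Tamhal (B2), but Pelgal is never earned. Pelgal would need Tamhal, Umbvor, and Sylelm (B4), but Umbvor is never earned.

Lampyr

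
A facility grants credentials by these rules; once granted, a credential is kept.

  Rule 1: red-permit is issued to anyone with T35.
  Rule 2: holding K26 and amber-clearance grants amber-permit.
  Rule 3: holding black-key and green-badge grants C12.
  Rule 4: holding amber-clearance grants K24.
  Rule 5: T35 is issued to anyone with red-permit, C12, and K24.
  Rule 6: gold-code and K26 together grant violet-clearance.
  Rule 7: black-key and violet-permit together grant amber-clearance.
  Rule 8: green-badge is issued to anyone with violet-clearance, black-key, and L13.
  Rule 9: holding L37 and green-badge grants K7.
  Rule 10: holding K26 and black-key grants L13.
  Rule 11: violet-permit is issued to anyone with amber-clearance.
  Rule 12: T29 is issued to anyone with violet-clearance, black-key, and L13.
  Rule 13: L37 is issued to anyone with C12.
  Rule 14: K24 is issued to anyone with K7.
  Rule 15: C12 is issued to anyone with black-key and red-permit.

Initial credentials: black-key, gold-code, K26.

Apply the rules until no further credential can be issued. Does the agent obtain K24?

Yes

Holding gold-code and K26 grants violet-clearance (Rule 6).
Holding K26 and black-key grants L13 (Rule 10).
Holding violet-clearance, black-key, and L13 grants green-badge (Rule 8).
Holding black-key and green-badge grants C12 (Rule 3).
Holding C12 grants L37 (Rule 13).
Holding L37 and green-badge grants K7 (Rule 9).
Holding K7 grants K24 (Rule 14).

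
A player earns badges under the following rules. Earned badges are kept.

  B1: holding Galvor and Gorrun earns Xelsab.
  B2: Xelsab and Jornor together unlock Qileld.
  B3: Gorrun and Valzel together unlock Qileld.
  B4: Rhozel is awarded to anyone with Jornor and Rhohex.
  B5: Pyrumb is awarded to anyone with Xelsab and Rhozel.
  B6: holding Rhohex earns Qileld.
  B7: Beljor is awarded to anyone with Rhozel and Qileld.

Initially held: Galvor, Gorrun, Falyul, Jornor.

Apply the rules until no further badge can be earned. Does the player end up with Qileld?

Yes

With Galvor and Gorrun, Xelsab is earned (B1).
With Xelsab and Jornor, Qileld is earned (B2).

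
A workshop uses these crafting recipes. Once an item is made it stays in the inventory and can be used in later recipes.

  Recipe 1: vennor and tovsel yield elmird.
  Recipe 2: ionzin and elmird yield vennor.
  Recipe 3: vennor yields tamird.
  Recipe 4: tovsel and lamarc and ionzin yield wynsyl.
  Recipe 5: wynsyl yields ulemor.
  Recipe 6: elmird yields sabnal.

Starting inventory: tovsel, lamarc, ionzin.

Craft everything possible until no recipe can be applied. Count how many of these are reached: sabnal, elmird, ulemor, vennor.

1

tovsel and lamarc and ionzin → wynsyl (Recipe 4).
Using Recipe 5, wynsyl makes ulemor.
sabnal would need elmird (Recipe 6), but elmird is never obtained.
elmird would need vennor and tovsel (Recipe 1), but vennor is never obtained.
ulemor: reached.
vennor would need ionzin and elmird (Recipe 2), but elmird is never obtained.
Reached: ulemor — 1 of the 4.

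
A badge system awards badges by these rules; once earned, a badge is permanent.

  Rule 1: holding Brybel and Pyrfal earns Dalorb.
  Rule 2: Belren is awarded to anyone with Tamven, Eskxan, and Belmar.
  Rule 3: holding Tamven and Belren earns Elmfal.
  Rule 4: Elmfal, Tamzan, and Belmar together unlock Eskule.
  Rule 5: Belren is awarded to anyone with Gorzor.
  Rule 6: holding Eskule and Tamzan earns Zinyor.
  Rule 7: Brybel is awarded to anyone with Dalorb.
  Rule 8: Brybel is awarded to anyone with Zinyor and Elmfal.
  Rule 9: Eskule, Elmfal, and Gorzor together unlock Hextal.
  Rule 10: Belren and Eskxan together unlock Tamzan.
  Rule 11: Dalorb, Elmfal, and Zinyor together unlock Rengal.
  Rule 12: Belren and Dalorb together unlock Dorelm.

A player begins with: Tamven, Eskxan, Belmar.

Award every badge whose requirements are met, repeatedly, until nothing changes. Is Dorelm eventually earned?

Dorelm would need Belren and Dalorb (Rule 12), but Dalorb is never earned.

No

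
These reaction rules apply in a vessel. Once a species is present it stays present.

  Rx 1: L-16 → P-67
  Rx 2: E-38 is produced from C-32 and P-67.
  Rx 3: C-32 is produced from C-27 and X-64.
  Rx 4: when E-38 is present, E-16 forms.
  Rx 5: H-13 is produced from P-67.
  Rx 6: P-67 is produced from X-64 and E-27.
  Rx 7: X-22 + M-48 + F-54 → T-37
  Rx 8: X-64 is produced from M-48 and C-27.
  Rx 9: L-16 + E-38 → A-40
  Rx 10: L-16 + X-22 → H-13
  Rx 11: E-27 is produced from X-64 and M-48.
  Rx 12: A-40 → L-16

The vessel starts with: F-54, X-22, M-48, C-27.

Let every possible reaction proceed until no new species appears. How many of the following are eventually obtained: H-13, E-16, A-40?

M-48 and C-27 present → X-64 forms (Rx 8).
C-27 and X-64 present → C-32 forms (Rx 3).
X-64 and M-48 present → E-27 forms (Rx 11).
X-64 and E-27 present → P-67 forms (Rx 6).
P-67 present → H-13 forms (Rx 5).
C-32 and P-67 present → E-38 forms (Rx 2).
E-38 present → E-16 forms (Rx 4).
H-13: reached.
E-16: reached.
A-40 would need L-16 and E-38 (Rx 9), but L-16 never forms.
Reached: H-13 and E-16 — 2 of the 3.

2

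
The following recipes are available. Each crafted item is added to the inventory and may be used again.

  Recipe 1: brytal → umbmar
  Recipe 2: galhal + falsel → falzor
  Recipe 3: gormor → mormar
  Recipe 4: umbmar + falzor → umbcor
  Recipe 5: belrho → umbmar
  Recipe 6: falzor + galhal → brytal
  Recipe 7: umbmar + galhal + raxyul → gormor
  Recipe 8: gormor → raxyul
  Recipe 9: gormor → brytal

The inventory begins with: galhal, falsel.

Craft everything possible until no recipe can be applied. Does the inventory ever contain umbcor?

galhal + falsel → falzor (Recipe 2).
Using Recipe 6, falzor and galhal make brytal.
brytal → umbmar (Recipe 1).
Using Recipe 4, umbmar and falzor make umbcor.

Yes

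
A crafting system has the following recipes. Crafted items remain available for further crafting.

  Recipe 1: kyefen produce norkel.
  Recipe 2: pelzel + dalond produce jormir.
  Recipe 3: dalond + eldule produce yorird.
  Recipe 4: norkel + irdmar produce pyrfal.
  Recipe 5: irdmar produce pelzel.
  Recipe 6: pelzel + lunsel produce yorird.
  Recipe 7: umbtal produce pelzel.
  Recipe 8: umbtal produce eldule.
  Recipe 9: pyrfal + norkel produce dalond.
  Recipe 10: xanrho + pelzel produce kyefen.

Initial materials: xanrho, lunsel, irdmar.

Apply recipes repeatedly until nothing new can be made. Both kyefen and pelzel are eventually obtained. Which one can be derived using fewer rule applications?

pelzel

pelzel: Using Recipe 5, irdmar makes pelzel. [1 rule application]
kyefen: irdmar → pelzel (Recipe 5). Using Recipe 10, xanrho and pelzel make kyefen. [2 rule applications]
pelzel needs fewer.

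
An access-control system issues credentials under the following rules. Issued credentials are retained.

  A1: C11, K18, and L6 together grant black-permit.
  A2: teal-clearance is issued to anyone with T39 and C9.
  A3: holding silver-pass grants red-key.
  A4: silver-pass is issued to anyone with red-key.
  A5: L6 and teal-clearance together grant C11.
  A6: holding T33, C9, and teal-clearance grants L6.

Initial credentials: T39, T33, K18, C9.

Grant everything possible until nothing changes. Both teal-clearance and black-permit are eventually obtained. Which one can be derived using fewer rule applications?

teal-clearance: Holding T39 and C9 grants teal-clearance (A2). [1 rule application]
black-permit: Holding T39 and C9 grants teal-clearance (A2). Holding T33, C9, and teal-clearance grants L6 (A6). Holding L6 and teal-clearance grants C11 (A5). Holding C11, K18, and L6 grants black-permit (A1). [4 rule applications]
teal-clearance needs fewer.

teal-clearance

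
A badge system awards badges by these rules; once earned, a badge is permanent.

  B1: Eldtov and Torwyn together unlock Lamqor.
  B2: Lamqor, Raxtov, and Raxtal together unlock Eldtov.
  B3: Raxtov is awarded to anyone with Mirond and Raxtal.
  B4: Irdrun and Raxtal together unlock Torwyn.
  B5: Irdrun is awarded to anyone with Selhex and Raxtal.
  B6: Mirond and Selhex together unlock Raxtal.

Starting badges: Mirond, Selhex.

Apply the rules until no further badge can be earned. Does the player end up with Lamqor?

No

Lamqor would need Eldtov and Torwyn (B1), but Eldtov is never earned.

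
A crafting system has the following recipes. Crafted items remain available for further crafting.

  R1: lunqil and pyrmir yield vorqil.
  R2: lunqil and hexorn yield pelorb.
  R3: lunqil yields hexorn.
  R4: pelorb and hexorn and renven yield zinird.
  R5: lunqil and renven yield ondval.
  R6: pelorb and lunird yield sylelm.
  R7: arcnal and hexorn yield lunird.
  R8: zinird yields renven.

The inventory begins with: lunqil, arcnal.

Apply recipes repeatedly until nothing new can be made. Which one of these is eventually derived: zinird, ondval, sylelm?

Using R3, lunqil makes hexorn.
lunqil and hexorn → pelorb (R2).
Using R7, arcnal and hexorn make lunird.
pelorb and lunird → sylelm (R6).
ondval would need lunqil and renven (R5), but renven is never obtained. zinird would need pelorb, hexorn, and renven (R4), but renven is never obtained.

sylelm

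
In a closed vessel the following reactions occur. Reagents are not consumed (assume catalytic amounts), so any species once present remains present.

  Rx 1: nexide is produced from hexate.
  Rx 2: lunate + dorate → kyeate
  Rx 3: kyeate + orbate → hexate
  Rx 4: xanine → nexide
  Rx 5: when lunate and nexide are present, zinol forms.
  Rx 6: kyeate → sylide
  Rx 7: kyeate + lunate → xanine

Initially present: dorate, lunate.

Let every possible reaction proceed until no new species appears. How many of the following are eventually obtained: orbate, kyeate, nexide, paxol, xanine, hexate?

lunate and dorate present → kyeate forms (Rx 2).
kyeate and lunate present → xanine forms (Rx 7).
xanine present → nexide forms (Rx 4).
No rule produces orbate, and it is not given.
kyeate: reached.
nexide: reached.
No rule produces paxol, and it is not given.
xanine: reached.
hexate would need kyeate and orbate (Rx 3), but orbate never forms.
Reached: kyeate, nexide, and xanine — 3 of the 6.

3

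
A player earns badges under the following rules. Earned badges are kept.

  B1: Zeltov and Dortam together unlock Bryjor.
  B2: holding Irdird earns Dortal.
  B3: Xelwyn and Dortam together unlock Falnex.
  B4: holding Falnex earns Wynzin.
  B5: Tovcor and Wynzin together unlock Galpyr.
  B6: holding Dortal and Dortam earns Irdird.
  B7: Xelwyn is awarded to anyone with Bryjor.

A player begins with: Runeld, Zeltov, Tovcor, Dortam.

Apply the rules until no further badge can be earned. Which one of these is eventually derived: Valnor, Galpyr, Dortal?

Galpyr

With Zeltov and Dortam, Bryjor is earned (B1).
With Bryjor, Xelwyn is earned (B7).
With Xelwyn and Dortam, Falnex is earned (B3).
With Falnex, Wynzin is earned (B4).
With Tovcor and Wynzin, Galpyr is earned (B5).
Dortal would need Irdird (B2), but Irdird is never earned. No rule produces Valnor, and it is not given.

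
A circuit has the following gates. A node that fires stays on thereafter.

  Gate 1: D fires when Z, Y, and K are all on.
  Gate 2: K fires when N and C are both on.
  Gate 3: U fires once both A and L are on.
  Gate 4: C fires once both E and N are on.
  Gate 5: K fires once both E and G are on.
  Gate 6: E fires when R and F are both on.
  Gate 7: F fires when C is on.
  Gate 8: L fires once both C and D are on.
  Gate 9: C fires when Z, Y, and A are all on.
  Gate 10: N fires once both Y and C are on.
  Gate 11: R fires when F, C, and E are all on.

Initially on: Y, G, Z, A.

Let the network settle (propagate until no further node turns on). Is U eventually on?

Z, Y, and A are on, so C fires (Gate 9).
Gate 10: Y and C on → N on.
N and C are on, so K fires (Gate 2).
Gate 1: Z, Y, and K on → D on.
Gate 8: C and D on → L on.
A and L are on, so U fires (Gate 3).

Yes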